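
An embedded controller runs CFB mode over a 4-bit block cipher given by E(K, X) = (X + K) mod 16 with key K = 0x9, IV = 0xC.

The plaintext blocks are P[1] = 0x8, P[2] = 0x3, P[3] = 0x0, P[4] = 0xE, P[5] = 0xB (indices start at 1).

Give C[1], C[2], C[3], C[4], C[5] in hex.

CFB encryption: C_i = P_i ⊕ E(K, C_{i−1}), with C_{0} = IV.
C[1]: E(K, 0xC) = 0x5; 0x8 ⊕ 0x5 = 0xD.
C[2]: E(K, 0xD) = 0x6; 0x3 ⊕ 0x6 = 0x5.
C[3]: E(K, 0x5) = 0xE; 0x0 ⊕ 0xE = 0xE.
C[4]: E(K, 0xE) = 0x7; 0xE ⊕ 0x7 = 0x9.
C[5]: E(K, 0x9) = 0x2; 0xB ⊕ 0x2 = 0x9.

C[1] = 0xD, C[2] = 0x5, C[3] = 0xE, C[4] = 0x9, C[5] = 0x9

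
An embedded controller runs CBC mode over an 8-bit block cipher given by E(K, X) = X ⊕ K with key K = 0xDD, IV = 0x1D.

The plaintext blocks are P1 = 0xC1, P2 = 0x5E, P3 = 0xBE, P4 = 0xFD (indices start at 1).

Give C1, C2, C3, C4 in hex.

C1 = 0x01, C2 = 0x82, C3 = 0xE1, C4 = 0xC1

CBC encryption: C_i = E(K, P_i ⊕ C_{i−1}), with C_{0} = IV.
C1: P1 ⊕ 0x1D = 0xDC; E(K, 0xDC) = 0x01.
C2: P2 ⊕ 0x01 = 0x5F; E(K, 0x5F) = 0x82.
C3: P3 ⊕ 0x82 = 0x3C; E(K, 0x3C) = 0xE1.
C4: P4 ⊕ 0xE1 = 0x1C; E(K, 0x1C) = 0xC1.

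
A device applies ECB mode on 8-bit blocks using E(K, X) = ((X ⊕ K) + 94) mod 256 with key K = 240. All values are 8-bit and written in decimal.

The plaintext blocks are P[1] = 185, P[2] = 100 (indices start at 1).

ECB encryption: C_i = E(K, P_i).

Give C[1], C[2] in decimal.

C[1] = 167, C[2] = 242

C[1]: E(K, 185) = 167.
C[2]: E(K, 100) = 242.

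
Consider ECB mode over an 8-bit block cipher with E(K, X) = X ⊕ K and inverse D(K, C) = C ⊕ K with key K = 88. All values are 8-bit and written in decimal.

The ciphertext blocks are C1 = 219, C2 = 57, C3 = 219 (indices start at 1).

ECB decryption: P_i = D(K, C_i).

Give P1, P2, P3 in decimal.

P1: D(K, 219) = 131.
P2: D(K, 57) = 97.
P3: D(K, 219) = 131.

P1 = 131, P2 = 97, P3 = 131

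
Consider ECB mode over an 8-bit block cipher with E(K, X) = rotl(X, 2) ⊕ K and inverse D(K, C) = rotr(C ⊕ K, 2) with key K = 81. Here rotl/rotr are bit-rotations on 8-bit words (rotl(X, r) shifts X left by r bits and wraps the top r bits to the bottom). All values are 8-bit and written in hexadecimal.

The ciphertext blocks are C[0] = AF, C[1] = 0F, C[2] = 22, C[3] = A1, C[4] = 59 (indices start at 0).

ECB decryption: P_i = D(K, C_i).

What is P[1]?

P[1] = A3

P[1]: D(K, 0F) = A3.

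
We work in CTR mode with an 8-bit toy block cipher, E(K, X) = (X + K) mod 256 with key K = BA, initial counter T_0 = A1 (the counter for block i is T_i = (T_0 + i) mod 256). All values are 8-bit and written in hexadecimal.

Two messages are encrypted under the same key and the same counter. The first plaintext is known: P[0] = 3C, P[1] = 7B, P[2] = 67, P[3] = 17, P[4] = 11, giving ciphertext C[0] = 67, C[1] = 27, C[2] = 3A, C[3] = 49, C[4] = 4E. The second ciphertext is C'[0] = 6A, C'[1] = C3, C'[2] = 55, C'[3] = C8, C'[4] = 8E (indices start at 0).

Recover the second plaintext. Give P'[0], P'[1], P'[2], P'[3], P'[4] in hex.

In CTR with a reused counter, both messages share the same keystream S_i, so C_i ⊕ C'_i = P_i ⊕ P'_i and thus P'_i = P_i ⊕ C_i ⊕ C'_i.
P'[0]: 3C ⊕ 67 ⊕ 6A = 31.
P'[1]: 7B ⊕ 27 ⊕ C3 = 9F.
P'[2]: 67 ⊕ 3A ⊕ 55 = 08.
P'[3]: 17 ⊕ 49 ⊕ C8 = 96.
P'[4]: 11 ⊕ 4E ⊕ 8E = D1.

P'[0] = 31, P'[1] = 9F, P'[2] = 08, P'[3] = 96, P'[4] = D1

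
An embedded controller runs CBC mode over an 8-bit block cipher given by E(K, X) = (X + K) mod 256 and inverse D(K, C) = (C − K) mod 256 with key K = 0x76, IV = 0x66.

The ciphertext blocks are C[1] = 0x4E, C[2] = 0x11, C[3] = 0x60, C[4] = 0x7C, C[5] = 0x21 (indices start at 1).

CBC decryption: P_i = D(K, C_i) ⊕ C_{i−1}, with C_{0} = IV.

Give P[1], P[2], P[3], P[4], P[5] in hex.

P[1]: D(K, 0x4E) = 0xD8; 0xD8 ⊕ 0x66 = 0xBE.
P[2]: D(K, 0x11) = 0x9B; 0x9B ⊕ 0x4E = 0xD5.
P[3]: D(K, 0x60) = 0xEA; 0xEA ⊕ 0x11 = 0xFB.
P[4]: D(K, 0x7C) = 0x06; 0x06 ⊕ 0x60 = 0x66.
P[5]: D(K, 0x21) = 0xAB; 0xAB ⊕ 0x7C = 0xD7.

P[1] = 0xBE, P[2] = 0xD5, P[3] = 0xFB, P[4] = 0x66, P[5] = 0xD7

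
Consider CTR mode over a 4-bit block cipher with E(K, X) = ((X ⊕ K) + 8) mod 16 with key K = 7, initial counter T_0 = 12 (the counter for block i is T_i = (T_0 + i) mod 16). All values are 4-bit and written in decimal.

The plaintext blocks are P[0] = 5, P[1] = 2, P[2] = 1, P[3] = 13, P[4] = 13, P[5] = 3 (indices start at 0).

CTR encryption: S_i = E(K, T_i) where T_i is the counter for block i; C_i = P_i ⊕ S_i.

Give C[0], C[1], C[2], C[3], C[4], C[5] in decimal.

C[0] = 6, C[1] = 0, C[2] = 0, C[3] = 13, C[4] = 2, C[5] = 13

C[0]: T = 12, S = E(K, T) = 3; 5 ⊕ 3 = 6.
C[1]: T = 13, S = E(K, T) = 2; 2 ⊕ 2 = 0.
C[2]: T = 14, S = E(K, T) = 1; 1 ⊕ 1 = 0.
C[3]: T = 15, S = E(K, T) = 0; 13 ⊕ 0 = 13.
C[4]: T = 0, S = E(K, T) = 15; 13 ⊕ 15 = 2.
C[5]: T = 1, S = E(K, T) = 14; 3 ⊕ 14 = 13.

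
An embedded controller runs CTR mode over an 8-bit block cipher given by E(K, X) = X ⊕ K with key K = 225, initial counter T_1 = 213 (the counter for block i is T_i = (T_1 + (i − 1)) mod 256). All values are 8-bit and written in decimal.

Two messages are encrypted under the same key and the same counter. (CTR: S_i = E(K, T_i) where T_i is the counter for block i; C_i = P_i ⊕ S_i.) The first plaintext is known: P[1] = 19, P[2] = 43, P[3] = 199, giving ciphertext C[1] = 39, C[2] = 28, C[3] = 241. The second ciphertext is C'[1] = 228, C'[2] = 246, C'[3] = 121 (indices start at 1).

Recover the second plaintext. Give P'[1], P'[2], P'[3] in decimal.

In CTR with a reused counter, both messages share the same keystream S_i, so C_i ⊕ C'_i = P_i ⊕ P'_i and thus P'_i = P_i ⊕ C_i ⊕ C'_i.
P'[1]: 19 ⊕ 39 ⊕ 228 = 208.
P'[2]: 43 ⊕ 28 ⊕ 246 = 193.
P'[3]: 199 ⊕ 241 ⊕ 121 = 79.

P'[1] = 208, P'[2] = 193, P'[3] = 79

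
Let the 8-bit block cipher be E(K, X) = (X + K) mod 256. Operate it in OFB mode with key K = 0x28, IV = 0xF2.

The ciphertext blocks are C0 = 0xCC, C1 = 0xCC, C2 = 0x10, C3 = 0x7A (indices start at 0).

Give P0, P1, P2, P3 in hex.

P0 = 0xD6, P1 = 0x8E, P2 = 0x7A, P3 = 0xE8

OFB decryption: S_i = E(K, S_{i−1}) with S_{−1} = IV; P_i = C_i ⊕ S_i.
P0: S = E(K, 0xF2) = 0x1A; 0xCC ⊕ 0x1A = 0xD6.
P1: S = E(K, 0x1A) = 0x42; 0xCC ⊕ 0x42 = 0x8E.
P2: S = E(K, 0x42) = 0x6A; 0x10 ⊕ 0x6A = 0x7A.
P3: S = E(K, 0x6A) = 0x92; 0x7A ⊕ 0x92 = 0xE8.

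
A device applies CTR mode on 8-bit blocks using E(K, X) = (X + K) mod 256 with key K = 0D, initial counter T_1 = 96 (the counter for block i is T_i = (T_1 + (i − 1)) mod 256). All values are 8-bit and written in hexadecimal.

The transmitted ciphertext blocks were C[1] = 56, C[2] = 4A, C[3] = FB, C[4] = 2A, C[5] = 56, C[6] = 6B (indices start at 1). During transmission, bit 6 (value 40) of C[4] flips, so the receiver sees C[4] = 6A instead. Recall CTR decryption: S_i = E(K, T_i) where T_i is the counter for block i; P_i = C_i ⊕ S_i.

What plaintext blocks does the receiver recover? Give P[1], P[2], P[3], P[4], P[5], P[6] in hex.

Only C[4] changed, to 6A. In CTR, a change in C_i flips the same bit in P_i only; the keystream is unaffected. Decrypting the received ciphertext:
P[1]: T = 96, S = E(K, T) = A3; 56 ⊕ A3 = F5.
P[2]: T = 97, S = E(K, T) = A4; 4A ⊕ A4 = EE.
P[3]: T = 98, S = E(K, T) = A5; FB ⊕ A5 = 5E.
P[4]: T = 99, S = E(K, T) = A6; 6A ⊕ A6 = CC.
P[5]: T = 9A, S = E(K, T) = A7; 56 ⊕ A7 = F1.
P[6]: T = 9B, S = E(K, T) = A8; 6B ⊕ A8 = C3.
Blocks that differ from the original plaintext: P[4].

P[1] = F5, P[2] = EE, P[3] = 5E, P[4] = CC, P[5] = F1, P[6] = C3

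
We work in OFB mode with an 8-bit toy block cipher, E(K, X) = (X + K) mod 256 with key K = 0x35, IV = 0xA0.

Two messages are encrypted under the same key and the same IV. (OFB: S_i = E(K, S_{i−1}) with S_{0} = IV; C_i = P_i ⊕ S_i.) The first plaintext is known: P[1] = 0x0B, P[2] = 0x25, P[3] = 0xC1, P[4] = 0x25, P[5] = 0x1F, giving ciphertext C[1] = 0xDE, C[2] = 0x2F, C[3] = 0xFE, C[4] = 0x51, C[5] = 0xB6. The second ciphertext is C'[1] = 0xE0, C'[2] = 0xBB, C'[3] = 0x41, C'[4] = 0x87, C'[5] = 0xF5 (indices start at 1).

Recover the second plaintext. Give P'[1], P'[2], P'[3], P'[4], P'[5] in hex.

P'[1] = 0x35, P'[2] = 0xB1, P'[3] = 0x7E, P'[4] = 0xF3, P'[5] = 0x5C

In OFB with a reused IV, both messages share the same keystream S_i, so C_i ⊕ C'_i = P_i ⊕ P'_i and thus P'_i = P_i ⊕ C_i ⊕ C'_i.
P'[1]: 0x0B ⊕ 0xDE ⊕ 0xE0 = 0x35.
P'[2]: 0x25 ⊕ 0x2F ⊕ 0xBB = 0xB1.
P'[3]: 0xC1 ⊕ 0xFE ⊕ 0x41 = 0x7E.
P'[4]: 0x25 ⊕ 0x51 ⊕ 0x87 = 0xF3.
P'[5]: 0x1F ⊕ 0xB6 ⊕ 0xF5 = 0x5C.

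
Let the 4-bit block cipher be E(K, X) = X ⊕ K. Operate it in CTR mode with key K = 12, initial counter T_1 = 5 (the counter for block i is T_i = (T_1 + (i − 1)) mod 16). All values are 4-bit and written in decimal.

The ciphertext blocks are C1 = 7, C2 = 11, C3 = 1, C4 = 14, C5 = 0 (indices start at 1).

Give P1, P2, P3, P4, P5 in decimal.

P1 = 14, P2 = 1, P3 = 10, P4 = 10, P5 = 5

CTR decryption: S_i = E(K, T_i) where T_i is the counter for block i; P_i = C_i ⊕ S_i.
P1: T = 5, S = E(K, T) = 9; 7 ⊕ 9 = 14.
P2: T = 6, S = E(K, T) = 10; 11 ⊕ 10 = 1.
P3: T = 7, S = E(K, T) = 11; 1 ⊕ 11 = 10.
P4: T = 8, S = E(K, T) = 4; 14 ⊕ 4 = 10.
P5: T = 9, S = E(K, T) = 5; 0 ⊕ 5 = 5.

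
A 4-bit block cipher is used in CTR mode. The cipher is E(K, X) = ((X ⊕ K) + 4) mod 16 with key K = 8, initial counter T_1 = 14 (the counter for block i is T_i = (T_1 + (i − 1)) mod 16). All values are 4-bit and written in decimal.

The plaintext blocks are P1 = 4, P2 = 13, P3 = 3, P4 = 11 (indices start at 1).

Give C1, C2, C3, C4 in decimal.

CTR encryption: S_i = E(K, T_i) where T_i is the counter for block i; C_i = P_i ⊕ S_i.
C1: T = 14, S = E(K, T) = 10; 4 ⊕ 10 = 14.
C2: T = 15, S = E(K, T) = 11; 13 ⊕ 11 = 6.
C3: T = 0, S = E(K, T) = 12; 3 ⊕ 12 = 15.
C4: T = 1, S = E(K, T) = 13; 11 ⊕ 13 = 6.

C1 = 14, C2 = 6, C3 = 15, C4 = 6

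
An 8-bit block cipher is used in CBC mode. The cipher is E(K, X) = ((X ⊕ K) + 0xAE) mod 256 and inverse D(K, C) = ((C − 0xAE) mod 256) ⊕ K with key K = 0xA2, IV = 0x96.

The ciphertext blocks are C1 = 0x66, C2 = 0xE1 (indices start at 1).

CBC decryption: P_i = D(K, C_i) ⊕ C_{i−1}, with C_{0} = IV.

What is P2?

P2: D(K, 0xE1) = 0x91; 0x91 ⊕ 0x66 = 0xF7.

P2 = 0xF7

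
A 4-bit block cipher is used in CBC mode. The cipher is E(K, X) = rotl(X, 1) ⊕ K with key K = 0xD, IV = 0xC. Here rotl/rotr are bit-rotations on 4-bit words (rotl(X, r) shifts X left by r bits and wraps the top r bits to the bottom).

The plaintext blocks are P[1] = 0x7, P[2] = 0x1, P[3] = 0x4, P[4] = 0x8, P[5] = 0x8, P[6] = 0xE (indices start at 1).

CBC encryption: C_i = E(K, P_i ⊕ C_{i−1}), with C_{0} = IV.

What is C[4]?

C[4] = 0xC

C[1]: P[1] ⊕ 0xC = 0xB; E(K, 0xB) = 0xA.
C[2]: P[2] ⊕ 0xA = 0xB; E(K, 0xB) = 0xA.
C[3]: P[3] ⊕ 0xA = 0xE; E(K, 0xE) = 0x0.
C[4]: P[4] ⊕ 0x0 = 0x8; E(K, 0x8) = 0xC.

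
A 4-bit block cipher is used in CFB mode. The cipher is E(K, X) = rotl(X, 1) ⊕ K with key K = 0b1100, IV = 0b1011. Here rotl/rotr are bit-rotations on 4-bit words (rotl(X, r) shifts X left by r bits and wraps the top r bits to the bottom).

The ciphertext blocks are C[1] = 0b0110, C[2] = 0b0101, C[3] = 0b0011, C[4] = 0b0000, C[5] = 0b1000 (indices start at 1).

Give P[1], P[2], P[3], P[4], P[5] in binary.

P[1] = 0b1101, P[2] = 0b0101, P[3] = 0b0101, P[4] = 0b1010, P[5] = 0b0100

CFB decryption: P_i = C_i ⊕ E(K, C_{i−1}), with C_{0} = IV.
P[1]: E(K, 0b1011) = 0b1011; 0b0110 ⊕ 0b1011 = 0b1101.
P[2]: E(K, 0b0110) = 0b0000; 0b0101 ⊕ 0b0000 = 0b0101.
P[3]: E(K, 0b0101) = 0b0110; 0b0011 ⊕ 0b0110 = 0b0101.
P[4]: E(K, 0b0011) = 0b1010; 0b0000 ⊕ 0b1010 = 0b1010.
P[5]: E(K, 0b0000) = 0b1100; 0b1000 ⊕ 0b1100 = 0b0100.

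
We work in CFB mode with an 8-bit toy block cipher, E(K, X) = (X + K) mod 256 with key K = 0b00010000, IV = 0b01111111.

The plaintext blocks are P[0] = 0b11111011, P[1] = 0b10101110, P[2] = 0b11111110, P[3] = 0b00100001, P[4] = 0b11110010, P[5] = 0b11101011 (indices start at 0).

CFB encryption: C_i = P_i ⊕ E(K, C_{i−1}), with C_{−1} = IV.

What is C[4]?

C[0]: E(K, 0b01111111) = 0b10001111; 0b11111011 ⊕ 0b10001111 = 0b01110100.
C[1]: E(K, 0b01110100) = 0b10000100; 0b10101110 ⊕ 0b10000100 = 0b00101010.
C[2]: E(K, 0b00101010) = 0b00111010; 0b11111110 ⊕ 0b00111010 = 0b11000100.
C[3]: E(K, 0b11000100) = 0b11010100; 0b00100001 ⊕ 0b11010100 = 0b11110101.
C[4]: E(K, 0b11110101) = 0b00000101; 0b11110010 ⊕ 0b00000101 = 0b11110111.

C[4] = 0b11110111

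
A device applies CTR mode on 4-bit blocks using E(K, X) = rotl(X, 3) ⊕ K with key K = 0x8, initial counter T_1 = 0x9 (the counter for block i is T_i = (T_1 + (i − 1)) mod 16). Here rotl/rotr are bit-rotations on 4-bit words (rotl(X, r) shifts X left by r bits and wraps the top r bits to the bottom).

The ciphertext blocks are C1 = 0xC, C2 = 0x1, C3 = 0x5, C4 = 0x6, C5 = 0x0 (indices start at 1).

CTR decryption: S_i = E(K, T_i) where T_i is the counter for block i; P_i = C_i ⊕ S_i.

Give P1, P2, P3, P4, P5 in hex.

P1 = 0x8, P2 = 0xC, P3 = 0x0, P4 = 0x8, P5 = 0x6

P1: T = 0x9, S = E(K, T) = 0x4; 0xC ⊕ 0x4 = 0x8.
P2: T = 0xA, S = E(K, T) = 0xD; 0x1 ⊕ 0xD = 0xC.
P3: T = 0xB, S = E(K, T) = 0x5; 0x5 ⊕ 0x5 = 0x0.
P4: T = 0xC, S = E(K, T) = 0xE; 0x6 ⊕ 0xE = 0x8.
P5: T = 0xD, S = E(K, T) = 0x6; 0x0 ⊕ 0x6 = 0x6.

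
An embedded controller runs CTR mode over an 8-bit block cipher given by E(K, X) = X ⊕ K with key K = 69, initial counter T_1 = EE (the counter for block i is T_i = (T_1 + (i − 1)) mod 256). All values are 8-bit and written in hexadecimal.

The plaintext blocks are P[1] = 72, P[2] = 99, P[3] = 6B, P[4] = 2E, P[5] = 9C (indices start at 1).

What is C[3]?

C[3] = F2

CTR encryption: S_i = E(K, T_i) where T_i is the counter for block i; C_i = P_i ⊕ S_i.
C[1]: T = EE, S = E(K, T) = 87; 72 ⊕ 87 = F5.
C[2]: T = EF, S = E(K, T) = 86; 99 ⊕ 86 = 1F.
C[3]: T = F0, S = E(K, T) = 99; 6B ⊕ 99 = F2.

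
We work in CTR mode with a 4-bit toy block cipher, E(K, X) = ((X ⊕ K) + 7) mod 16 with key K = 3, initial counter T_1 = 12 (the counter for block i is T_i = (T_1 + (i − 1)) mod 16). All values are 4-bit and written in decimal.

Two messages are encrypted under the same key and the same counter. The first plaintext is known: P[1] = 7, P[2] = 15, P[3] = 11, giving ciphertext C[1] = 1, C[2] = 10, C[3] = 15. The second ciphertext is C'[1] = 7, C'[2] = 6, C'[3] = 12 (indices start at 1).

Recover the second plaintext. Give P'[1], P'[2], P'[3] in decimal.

P'[1] = 1, P'[2] = 3, P'[3] = 8

In CTR with a reused counter, both messages share the same keystream S_i, so C_i ⊕ C'_i = P_i ⊕ P'_i and thus P'_i = P_i ⊕ C_i ⊕ C'_i.
P'[1]: 7 ⊕ 1 ⊕ 7 = 1.
P'[2]: 15 ⊕ 10 ⊕ 6 = 3.
P'[3]: 11 ⊕ 15 ⊕ 12 = 8.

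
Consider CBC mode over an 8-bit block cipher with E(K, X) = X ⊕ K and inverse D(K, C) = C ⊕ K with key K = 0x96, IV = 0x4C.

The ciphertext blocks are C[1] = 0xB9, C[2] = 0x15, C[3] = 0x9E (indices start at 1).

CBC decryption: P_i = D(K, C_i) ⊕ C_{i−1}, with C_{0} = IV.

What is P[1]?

P[1]: D(K, 0xB9) = 0x2F; 0x2F ⊕ 0x4C = 0x63.

P[1] = 0x63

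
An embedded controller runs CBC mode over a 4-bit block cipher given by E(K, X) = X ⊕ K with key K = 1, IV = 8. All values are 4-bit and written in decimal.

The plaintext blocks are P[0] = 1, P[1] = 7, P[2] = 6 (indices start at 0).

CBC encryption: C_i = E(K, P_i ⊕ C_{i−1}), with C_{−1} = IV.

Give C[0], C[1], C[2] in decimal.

C[0] = 8, C[1] = 14, C[2] = 9

C[0]: P[0] ⊕ 8 = 9; E(K, 9) = 8.
C[1]: P[1] ⊕ 8 = 15; E(K, 15) = 14.
C[2]: P[2] ⊕ 14 = 8; E(K, 8) = 9.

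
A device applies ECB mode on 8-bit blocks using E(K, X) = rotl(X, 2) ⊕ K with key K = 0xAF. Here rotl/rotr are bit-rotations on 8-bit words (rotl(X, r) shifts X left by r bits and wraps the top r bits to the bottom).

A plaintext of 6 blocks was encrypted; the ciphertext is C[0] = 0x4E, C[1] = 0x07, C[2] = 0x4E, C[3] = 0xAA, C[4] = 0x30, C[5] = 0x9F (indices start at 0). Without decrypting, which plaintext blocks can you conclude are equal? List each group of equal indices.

ECB encrypts each block independently with the same key, so equal ciphertext blocks imply equal plaintext blocks.
C[0] = C[2] = 0x4E, so P[0] = P[2].

P[0] = P[2]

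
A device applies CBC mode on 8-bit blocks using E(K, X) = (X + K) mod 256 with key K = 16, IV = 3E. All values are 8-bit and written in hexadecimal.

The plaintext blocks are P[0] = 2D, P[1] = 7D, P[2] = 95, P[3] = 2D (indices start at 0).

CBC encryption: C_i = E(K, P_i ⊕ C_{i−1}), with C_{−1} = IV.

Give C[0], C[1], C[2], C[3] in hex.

C[0] = 29, C[1] = 6A, C[2] = 15, C[3] = 4E

C[0]: P[0] ⊕ 3E = 13; E(K, 13) = 29.
C[1]: P[1] ⊕ 29 = 54; E(K, 54) = 6A.
C[2]: P[2] ⊕ 6A = FF; E(K, FF) = 15.
C[3]: P[3] ⊕ 15 = 38; E(K, 38) = 4E.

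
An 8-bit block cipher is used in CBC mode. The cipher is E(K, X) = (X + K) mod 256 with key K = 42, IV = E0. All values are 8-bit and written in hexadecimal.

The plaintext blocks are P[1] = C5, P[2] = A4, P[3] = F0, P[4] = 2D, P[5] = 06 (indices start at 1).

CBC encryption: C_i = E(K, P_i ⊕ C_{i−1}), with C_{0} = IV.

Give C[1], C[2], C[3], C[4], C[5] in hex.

C[1] = 67, C[2] = 05, C[3] = 37, C[4] = 5C, C[5] = 9C

C[1]: P[1] ⊕ E0 = 25; E(K, 25) = 67.
C[2]: P[2] ⊕ 67 = C3; E(K, C3) = 05.
C[3]: P[3] ⊕ 05 = F5; E(K, F5) = 37.
C[4]: P[4] ⊕ 37 = 1A; E(K, 1A) = 5C.
C[5]: P[5] ⊕ 5C = 5A; E(K, 5A) = 9C.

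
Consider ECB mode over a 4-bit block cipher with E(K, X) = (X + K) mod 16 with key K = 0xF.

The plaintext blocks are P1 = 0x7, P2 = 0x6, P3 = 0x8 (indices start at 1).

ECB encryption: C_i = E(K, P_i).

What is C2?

C2 = 0x5

C2: E(K, 0x6) = 0x5.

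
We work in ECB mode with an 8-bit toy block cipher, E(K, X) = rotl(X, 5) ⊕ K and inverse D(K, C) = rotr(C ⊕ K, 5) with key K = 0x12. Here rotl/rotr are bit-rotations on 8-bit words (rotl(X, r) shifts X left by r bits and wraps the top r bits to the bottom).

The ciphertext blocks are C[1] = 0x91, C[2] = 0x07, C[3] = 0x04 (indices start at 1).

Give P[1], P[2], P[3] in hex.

ECB decryption: P_i = D(K, C_i).
P[1]: D(K, 0x91) = 0x1C.
P[2]: D(K, 0x07) = 0xA8.
P[3]: D(K, 0x04) = 0xB0.

P[1] = 0x1C, P[2] = 0xA8, P[3] = 0xB0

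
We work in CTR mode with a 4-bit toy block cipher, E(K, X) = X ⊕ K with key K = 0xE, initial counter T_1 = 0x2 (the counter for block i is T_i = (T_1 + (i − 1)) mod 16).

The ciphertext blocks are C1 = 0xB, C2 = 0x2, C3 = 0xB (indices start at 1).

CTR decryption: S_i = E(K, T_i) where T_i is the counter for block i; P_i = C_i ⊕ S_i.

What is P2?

P2 = 0xF

P2: T = 0x3, S = E(K, T) = 0xD; 0x2 ⊕ 0xD = 0xF.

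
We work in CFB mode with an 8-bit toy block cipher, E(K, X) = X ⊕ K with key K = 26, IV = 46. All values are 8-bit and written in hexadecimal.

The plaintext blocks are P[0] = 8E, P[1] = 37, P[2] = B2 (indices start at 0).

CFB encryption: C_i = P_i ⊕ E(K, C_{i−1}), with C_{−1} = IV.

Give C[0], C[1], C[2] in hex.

C[0]: E(K, 46) = 60; 8E ⊕ 60 = EE.
C[1]: E(K, EE) = C8; 37 ⊕ C8 = FF.
C[2]: E(K, FF) = D9; B2 ⊕ D9 = 6B.

C[0] = EE, C[1] = FF, C[2] = 6B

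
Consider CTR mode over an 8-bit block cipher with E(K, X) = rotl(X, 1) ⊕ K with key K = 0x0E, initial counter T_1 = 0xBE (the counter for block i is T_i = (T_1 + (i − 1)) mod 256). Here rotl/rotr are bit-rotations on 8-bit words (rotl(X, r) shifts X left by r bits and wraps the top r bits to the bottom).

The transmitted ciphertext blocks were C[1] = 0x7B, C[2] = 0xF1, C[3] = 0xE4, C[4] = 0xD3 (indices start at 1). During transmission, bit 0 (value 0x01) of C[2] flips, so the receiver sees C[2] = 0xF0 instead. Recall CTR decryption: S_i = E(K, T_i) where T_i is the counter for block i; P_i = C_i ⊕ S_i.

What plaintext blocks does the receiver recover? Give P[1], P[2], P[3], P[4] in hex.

P[1] = 0x08, P[2] = 0x81, P[3] = 0x6B, P[4] = 0x5E

Only C[2] changed, to 0xF0. In CTR, a change in C_i flips the same bit in P_i only; the keystream is unaffected. Decrypting the received ciphertext:
P[1]: T = 0xBE, S = E(K, T) = 0x73; 0x7B ⊕ 0x73 = 0x08.
P[2]: T = 0xBF, S = E(K, T) = 0x71; 0xF0 ⊕ 0x71 = 0x81.
P[3]: T = 0xC0, S = E(K, T) = 0x8F; 0xE4 ⊕ 0x8F = 0x6B.
P[4]: T = 0xC1, S = E(K, T) = 0x8D; 0xD3 ⊕ 0x8D = 0x5E.
Blocks that differ from the original plaintext: P[2].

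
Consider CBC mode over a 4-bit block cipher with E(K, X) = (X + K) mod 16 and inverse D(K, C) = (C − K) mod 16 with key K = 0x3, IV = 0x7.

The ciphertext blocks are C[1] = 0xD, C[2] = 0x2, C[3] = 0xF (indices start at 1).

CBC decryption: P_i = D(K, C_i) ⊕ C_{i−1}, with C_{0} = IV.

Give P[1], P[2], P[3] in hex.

P[1]: D(K, 0xD) = 0xA; 0xA ⊕ 0x7 = 0xD.
P[2]: D(K, 0x2) = 0xF; 0xF ⊕ 0xD = 0x2.
P[3]: D(K, 0xF) = 0xC; 0xC ⊕ 0x2 = 0xE.

P[1] = 0xD, P[2] = 0x2, P[3] = 0xE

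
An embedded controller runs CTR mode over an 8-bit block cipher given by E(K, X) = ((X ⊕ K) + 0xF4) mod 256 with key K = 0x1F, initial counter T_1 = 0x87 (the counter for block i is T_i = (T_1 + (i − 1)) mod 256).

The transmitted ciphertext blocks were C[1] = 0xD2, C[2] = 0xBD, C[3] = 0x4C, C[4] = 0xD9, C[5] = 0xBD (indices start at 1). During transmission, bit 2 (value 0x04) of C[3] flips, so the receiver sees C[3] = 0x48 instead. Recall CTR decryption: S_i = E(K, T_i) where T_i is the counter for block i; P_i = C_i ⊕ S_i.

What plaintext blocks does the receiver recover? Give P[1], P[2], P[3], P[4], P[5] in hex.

Only C[3] changed, to 0x48. In CTR, a change in C_i flips the same bit in P_i only; the keystream is unaffected. Decrypting the received ciphertext:
P[1]: T = 0x87, S = E(K, T) = 0x8C; 0xD2 ⊕ 0x8C = 0x5E.
P[2]: T = 0x88, S = E(K, T) = 0x8B; 0xBD ⊕ 0x8B = 0x36.
P[3]: T = 0x89, S = E(K, T) = 0x8A; 0x48 ⊕ 0x8A = 0xC2.
P[4]: T = 0x8A, S = E(K, T) = 0x89; 0xD9 ⊕ 0x89 = 0x50.
P[5]: T = 0x8B, S = E(K, T) = 0x88; 0xBD ⊕ 0x88 = 0x35.
Blocks that differ from the original plaintext: P[3].

P[1] = 0x5E, P[2] = 0x36, P[3] = 0xC2, P[4] = 0x50, P[5] = 0x35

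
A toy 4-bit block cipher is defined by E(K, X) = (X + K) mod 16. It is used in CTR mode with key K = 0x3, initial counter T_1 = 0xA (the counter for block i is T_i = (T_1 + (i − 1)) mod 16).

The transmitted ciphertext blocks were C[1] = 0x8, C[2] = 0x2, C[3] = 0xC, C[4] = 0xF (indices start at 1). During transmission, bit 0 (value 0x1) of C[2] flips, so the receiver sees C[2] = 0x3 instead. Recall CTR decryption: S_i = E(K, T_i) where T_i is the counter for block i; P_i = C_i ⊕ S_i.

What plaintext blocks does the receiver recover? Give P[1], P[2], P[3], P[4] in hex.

P[1] = 0x5, P[2] = 0xD, P[3] = 0x3, P[4] = 0xF

Only C[2] changed, to 0x3. In CTR, a change in C_i flips the same bit in P_i only; the keystream is unaffected. Decrypting the received ciphertext:
P[1]: T = 0xA, S = E(K, T) = 0xD; 0x8 ⊕ 0xD = 0x5.
P[2]: T = 0xB, S = E(K, T) = 0xE; 0x3 ⊕ 0xE = 0xD.
P[3]: T = 0xC, S = E(K, T) = 0xF; 0xC ⊕ 0xF = 0x3.
P[4]: T = 0xD, S = E(K, T) = 0x0; 0xF ⊕ 0x0 = 0xF.
Blocks that differ from the original plaintext: P[2].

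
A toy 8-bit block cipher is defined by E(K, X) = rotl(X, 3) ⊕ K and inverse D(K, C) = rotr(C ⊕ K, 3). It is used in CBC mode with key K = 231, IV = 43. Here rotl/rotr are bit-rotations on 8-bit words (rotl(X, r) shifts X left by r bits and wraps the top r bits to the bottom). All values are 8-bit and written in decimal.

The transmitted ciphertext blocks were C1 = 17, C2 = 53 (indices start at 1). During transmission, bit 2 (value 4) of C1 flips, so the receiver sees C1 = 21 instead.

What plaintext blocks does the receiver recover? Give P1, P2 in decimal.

CBC decryption: P_i = D(K, C_i) ⊕ C_{i−1}, with C_{0} = IV.
Only C1 changed, to 21. In CBC, a change in C_i garbles P_i and flips the same bit in P_{i+1}. Decrypting the received ciphertext:
P1: D(K, 21) = 94; 94 ⊕ 43 = 117.
P2: D(K, 53) = 90; 90 ⊕ 21 = 79.
Blocks that differ from the original plaintext: P1, P2.

P1 = 117, P2 = 79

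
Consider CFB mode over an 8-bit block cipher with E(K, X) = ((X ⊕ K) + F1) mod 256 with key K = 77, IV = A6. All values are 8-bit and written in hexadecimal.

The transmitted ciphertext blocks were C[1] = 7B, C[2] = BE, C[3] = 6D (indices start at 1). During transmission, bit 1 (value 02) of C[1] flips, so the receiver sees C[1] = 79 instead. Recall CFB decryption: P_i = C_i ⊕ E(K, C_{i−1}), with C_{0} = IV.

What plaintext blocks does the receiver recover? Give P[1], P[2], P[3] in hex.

P[1] = BB, P[2] = 41, P[3] = D7

Only C[1] changed, to 79. In CFB, a change in C_i flips the same bit in P_i and garbles P_{i+1}. Decrypting the received ciphertext:
P[1]: E(K, A6) = C2; 79 ⊕ C2 = BB.
P[2]: E(K, 79) = FF; BE ⊕ FF = 41.
P[3]: E(K, BE) = BA; 6D ⊕ BA = D7.
Blocks that differ from the original plaintext: P[1], P[2].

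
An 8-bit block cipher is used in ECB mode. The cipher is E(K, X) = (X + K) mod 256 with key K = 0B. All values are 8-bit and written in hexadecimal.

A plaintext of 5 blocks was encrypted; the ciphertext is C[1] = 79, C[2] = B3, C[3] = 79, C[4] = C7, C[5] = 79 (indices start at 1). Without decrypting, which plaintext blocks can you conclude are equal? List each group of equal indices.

P[1] = P[3] = P[5]

ECB encrypts each block independently with the same key, so equal ciphertext blocks imply equal plaintext blocks.
C[1] = C[3] = C[5] = 79, so P[1] = P[3] = P[5].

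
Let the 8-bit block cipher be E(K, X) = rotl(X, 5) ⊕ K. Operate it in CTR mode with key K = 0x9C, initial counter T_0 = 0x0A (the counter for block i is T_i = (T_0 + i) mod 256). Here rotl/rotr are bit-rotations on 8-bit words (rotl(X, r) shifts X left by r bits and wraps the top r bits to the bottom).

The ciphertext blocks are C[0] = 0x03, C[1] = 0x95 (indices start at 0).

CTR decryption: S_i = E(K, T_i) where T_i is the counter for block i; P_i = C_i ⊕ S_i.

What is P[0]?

P[0]: T = 0x0A, S = E(K, T) = 0xDD; 0x03 ⊕ 0xDD = 0xDE.

P[0] = 0xDE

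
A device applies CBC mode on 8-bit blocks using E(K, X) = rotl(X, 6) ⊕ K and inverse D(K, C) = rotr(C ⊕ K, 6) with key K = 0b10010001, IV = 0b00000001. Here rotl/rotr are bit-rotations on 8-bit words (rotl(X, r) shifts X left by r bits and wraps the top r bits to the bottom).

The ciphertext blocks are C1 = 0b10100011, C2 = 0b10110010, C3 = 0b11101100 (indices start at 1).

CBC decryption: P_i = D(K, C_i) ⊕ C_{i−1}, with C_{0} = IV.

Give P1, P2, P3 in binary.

P1 = 0b11001001, P2 = 0b00101111, P3 = 0b01000111

P1: D(K, 0b10100011) = 0b11001000; 0b11001000 ⊕ 0b00000001 = 0b11001001.
P2: D(K, 0b10110010) = 0b10001100; 0b10001100 ⊕ 0b10100011 = 0b00101111.
P3: D(K, 0b11101100) = 0b11110101; 0b11110101 ⊕ 0b10110010 = 0b01000111.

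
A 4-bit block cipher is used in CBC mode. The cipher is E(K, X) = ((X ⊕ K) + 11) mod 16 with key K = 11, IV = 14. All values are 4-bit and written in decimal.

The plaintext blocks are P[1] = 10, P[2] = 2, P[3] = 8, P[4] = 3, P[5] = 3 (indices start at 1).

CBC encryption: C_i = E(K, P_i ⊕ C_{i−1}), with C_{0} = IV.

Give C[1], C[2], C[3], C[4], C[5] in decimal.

C[1] = 10, C[2] = 14, C[3] = 8, C[4] = 11, C[5] = 14

C[1]: P[1] ⊕ 14 = 4; E(K, 4) = 10.
C[2]: P[2] ⊕ 10 = 8; E(K, 8) = 14.
C[3]: P[3] ⊕ 14 = 6; E(K, 6) = 8.
C[4]: P[4] ⊕ 8 = 11; E(K, 11) = 11.
C[5]: P[5] ⊕ 11 = 8; E(K, 8) = 14.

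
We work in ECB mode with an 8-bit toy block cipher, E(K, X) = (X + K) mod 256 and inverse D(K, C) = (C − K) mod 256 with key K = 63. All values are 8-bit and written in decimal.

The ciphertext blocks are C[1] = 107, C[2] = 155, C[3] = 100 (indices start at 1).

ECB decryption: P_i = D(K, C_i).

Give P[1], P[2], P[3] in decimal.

P[1] = 44, P[2] = 92, P[3] = 37

P[1]: D(K, 107) = 44.
P[2]: D(K, 155) = 92.
P[3]: D(K, 100) = 37.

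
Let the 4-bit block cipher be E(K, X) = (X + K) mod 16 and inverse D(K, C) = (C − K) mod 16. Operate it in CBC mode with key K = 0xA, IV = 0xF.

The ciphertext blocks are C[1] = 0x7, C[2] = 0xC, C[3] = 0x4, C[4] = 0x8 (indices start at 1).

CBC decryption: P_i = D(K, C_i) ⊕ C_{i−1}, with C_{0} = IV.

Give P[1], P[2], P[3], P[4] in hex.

P[1] = 0x2, P[2] = 0x5, P[3] = 0x6, P[4] = 0xA

P[1]: D(K, 0x7) = 0xD; 0xD ⊕ 0xF = 0x2.
P[2]: D(K, 0xC) = 0x2; 0x2 ⊕ 0x7 = 0x5.
P[3]: D(K, 0x4) = 0xA; 0xA ⊕ 0xC = 0x6.
P[4]: D(K, 0x8) = 0xE; 0xE ⊕ 0x4 = 0xA.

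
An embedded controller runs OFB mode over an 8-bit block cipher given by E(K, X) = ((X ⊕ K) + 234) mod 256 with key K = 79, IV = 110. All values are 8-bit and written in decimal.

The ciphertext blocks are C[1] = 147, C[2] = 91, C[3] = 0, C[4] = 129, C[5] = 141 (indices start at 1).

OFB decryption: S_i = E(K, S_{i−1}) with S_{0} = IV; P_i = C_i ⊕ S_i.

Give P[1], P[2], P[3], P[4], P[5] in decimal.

P[1] = 152, P[2] = 117, P[3] = 75, P[4] = 111, P[5] = 6

P[1]: S = E(K, 110) = 11; 147 ⊕ 11 = 152.
P[2]: S = E(K, 11) = 46; 91 ⊕ 46 = 117.
P[3]: S = E(K, 46) = 75; 0 ⊕ 75 = 75.
P[4]: S = E(K, 75) = 238; 129 ⊕ 238 = 111.
P[5]: S = E(K, 238) = 139; 141 ⊕ 139 = 6.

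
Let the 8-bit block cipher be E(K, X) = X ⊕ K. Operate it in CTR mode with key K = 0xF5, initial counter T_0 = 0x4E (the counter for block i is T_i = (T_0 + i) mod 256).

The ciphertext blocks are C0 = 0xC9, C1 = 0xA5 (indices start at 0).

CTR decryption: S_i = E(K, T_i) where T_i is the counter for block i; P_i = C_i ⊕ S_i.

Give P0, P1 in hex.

P0 = 0x72, P1 = 0x1F

P0: T = 0x4E, S = E(K, T) = 0xBB; 0xC9 ⊕ 0xBB = 0x72.
P1: T = 0x4F, S = E(K, T) = 0xBA; 0xA5 ⊕ 0xBA = 0x1F.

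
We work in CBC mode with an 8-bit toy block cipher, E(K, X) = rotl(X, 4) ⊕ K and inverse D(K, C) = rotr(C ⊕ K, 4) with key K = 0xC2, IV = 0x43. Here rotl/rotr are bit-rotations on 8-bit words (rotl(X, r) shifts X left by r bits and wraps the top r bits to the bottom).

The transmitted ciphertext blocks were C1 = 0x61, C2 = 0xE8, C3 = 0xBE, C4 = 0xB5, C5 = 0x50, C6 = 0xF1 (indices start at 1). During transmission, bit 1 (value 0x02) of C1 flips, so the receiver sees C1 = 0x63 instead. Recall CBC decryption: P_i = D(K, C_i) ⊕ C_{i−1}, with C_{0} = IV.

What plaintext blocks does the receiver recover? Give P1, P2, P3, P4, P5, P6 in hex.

Only C1 changed, to 0x63. In CBC, a change in C_i garbles P_i and flips the same bit in P_{i+1}. Decrypting the received ciphertext:
P1: D(K, 0x63) = 0x1A; 0x1A ⊕ 0x43 = 0x59.
P2: D(K, 0xE8) = 0xA2; 0xA2 ⊕ 0x63 = 0xC1.
P3: D(K, 0xBE) = 0xC7; 0xC7 ⊕ 0xE8 = 0x2F.
P4: D(K, 0xB5) = 0x77; 0x77 ⊕ 0xBE = 0xC9.
P5: D(K, 0x50) = 0x29; 0x29 ⊕ 0xB5 = 0x9C.
P6: D(K, 0xF1) = 0x33; 0x33 ⊕ 0x50 = 0x63.
Blocks that differ from the original plaintext: P1, P2.

P1 = 0x59, P2 = 0xC1, P3 = 0x2F, P4 = 0xC9, P5 = 0x9C, P6 = 0x63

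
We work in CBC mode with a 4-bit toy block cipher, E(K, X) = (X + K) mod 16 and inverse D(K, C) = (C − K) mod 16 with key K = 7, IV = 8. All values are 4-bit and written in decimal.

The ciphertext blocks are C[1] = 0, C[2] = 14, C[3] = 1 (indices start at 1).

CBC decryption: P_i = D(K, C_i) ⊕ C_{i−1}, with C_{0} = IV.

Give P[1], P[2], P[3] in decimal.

P[1]: D(K, 0) = 9; 9 ⊕ 8 = 1.
P[2]: D(K, 14) = 7; 7 ⊕ 0 = 7.
P[3]: D(K, 1) = 10; 10 ⊕ 14 = 4.

P[1] = 1, P[2] = 7, P[3] = 4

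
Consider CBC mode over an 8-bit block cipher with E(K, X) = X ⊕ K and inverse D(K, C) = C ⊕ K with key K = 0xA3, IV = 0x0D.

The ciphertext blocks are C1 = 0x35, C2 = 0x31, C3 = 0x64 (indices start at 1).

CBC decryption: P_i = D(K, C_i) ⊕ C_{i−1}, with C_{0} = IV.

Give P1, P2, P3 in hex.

P1 = 0x9B, P2 = 0xA7, P3 = 0xF6

P1: D(K, 0x35) = 0x96; 0x96 ⊕ 0x0D = 0x9B.
P2: D(K, 0x31) = 0x92; 0x92 ⊕ 0x35 = 0xA7.
P3: D(K, 0x64) = 0xC7; 0xC7 ⊕ 0x31 = 0xF6.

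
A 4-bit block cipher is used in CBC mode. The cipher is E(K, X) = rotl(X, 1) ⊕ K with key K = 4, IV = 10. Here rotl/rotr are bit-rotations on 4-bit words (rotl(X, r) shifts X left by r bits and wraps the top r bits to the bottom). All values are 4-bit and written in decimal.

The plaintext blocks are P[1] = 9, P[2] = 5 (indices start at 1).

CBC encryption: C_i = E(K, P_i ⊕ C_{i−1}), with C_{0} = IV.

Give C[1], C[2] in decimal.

C[1]: P[1] ⊕ 10 = 3; E(K, 3) = 2.
C[2]: P[2] ⊕ 2 = 7; E(K, 7) = 10.

C[1] = 2, C[2] = 10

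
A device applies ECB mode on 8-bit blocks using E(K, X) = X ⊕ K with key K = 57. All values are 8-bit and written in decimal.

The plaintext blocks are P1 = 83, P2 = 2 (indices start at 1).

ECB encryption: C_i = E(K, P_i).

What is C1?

C1 = 106

C1: E(K, 83) = 106.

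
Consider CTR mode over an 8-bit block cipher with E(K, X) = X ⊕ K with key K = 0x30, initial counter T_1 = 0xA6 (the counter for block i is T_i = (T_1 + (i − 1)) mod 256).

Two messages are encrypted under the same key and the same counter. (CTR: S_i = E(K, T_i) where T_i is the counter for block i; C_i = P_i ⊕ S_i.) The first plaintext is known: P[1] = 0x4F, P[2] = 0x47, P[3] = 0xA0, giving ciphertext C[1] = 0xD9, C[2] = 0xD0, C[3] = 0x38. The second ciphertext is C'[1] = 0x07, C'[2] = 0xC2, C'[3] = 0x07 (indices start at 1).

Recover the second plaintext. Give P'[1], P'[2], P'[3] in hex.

In CTR with a reused counter, both messages share the same keystream S_i, so C_i ⊕ C'_i = P_i ⊕ P'_i and thus P'_i = P_i ⊕ C_i ⊕ C'_i.
P'[1]: 0x4F ⊕ 0xD9 ⊕ 0x07 = 0x91.
P'[2]: 0x47 ⊕ 0xD0 ⊕ 0xC2 = 0x55.
P'[3]: 0xA0 ⊕ 0x38 ⊕ 0x07 = 0x9F.

P'[1] = 0x91, P'[2] = 0x55, P'[3] = 0x9F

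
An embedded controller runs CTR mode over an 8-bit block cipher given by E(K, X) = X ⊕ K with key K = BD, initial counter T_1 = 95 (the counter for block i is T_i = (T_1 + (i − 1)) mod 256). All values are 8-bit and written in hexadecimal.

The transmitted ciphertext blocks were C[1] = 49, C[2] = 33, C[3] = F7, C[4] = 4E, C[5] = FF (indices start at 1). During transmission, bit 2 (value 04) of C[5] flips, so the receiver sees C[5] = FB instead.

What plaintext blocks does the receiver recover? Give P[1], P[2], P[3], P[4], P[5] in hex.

P[1] = 61, P[2] = 18, P[3] = DD, P[4] = 6B, P[5] = DF

CTR decryption: S_i = E(K, T_i) where T_i is the counter for block i; P_i = C_i ⊕ S_i.
Only C[5] changed, to FB. In CTR, a change in C_i flips the same bit in P_i only; the keystream is unaffected. Decrypting the received ciphertext:
P[1]: T = 95, S = E(K, T) = 28; 49 ⊕ 28 = 61.
P[2]: T = 96, S = E(K, T) = 2B; 33 ⊕ 2B = 18.
P[3]: T = 97, S = E(K, T) = 2A; F7 ⊕ 2A = DD.
P[4]: T = 98, S = E(K, T) = 25; 4E ⊕ 25 = 6B.
P[5]: T = 99, S = E(K, T) = 24; FB ⊕ 24 = DF.
Blocks that differ from the original plaintext: P[5].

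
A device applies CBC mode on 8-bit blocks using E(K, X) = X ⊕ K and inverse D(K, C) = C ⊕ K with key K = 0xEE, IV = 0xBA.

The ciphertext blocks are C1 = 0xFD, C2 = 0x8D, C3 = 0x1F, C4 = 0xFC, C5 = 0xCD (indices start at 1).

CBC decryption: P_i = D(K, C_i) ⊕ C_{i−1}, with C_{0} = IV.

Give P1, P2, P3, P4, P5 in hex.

P1 = 0xA9, P2 = 0x9E, P3 = 0x7C, P4 = 0x0D, P5 = 0xDF

P1: D(K, 0xFD) = 0x13; 0x13 ⊕ 0xBA = 0xA9.
P2: D(K, 0x8D) = 0x63; 0x63 ⊕ 0xFD = 0x9E.
P3: D(K, 0x1F) = 0xF1; 0xF1 ⊕ 0x8D = 0x7C.
P4: D(K, 0xFC) = 0x12; 0x12 ⊕ 0x1F = 0x0D.
P5: D(K, 0xCD) = 0x23; 0x23 ⊕ 0xFC = 0xDF.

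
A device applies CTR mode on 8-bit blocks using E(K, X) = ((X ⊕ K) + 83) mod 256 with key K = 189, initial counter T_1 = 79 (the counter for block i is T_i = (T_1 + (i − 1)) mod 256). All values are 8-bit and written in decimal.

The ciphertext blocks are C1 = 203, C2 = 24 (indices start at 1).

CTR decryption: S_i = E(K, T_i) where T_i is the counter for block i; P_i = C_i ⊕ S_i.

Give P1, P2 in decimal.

P1 = 142, P2 = 88

P1: T = 79, S = E(K, T) = 69; 203 ⊕ 69 = 142.
P2: T = 80, S = E(K, T) = 64; 24 ⊕ 64 = 88.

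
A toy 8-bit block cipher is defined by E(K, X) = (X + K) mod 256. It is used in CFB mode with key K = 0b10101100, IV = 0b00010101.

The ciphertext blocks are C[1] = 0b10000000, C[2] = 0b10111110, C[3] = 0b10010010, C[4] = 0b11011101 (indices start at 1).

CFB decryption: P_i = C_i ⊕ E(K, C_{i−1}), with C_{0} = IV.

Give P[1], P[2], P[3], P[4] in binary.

P[1] = 0b01000001, P[2] = 0b10010010, P[3] = 0b11111000, P[4] = 0b11100011

P[1]: E(K, 0b00010101) = 0b11000001; 0b10000000 ⊕ 0b11000001 = 0b01000001.
P[2]: E(K, 0b10000000) = 0b00101100; 0b10111110 ⊕ 0b00101100 = 0b10010010.
P[3]: E(K, 0b10111110) = 0b01101010; 0b10010010 ⊕ 0b01101010 = 0b11111000.
P[4]: E(K, 0b10010010) = 0b00111110; 0b11011101 ⊕ 0b00111110 = 0b11100011.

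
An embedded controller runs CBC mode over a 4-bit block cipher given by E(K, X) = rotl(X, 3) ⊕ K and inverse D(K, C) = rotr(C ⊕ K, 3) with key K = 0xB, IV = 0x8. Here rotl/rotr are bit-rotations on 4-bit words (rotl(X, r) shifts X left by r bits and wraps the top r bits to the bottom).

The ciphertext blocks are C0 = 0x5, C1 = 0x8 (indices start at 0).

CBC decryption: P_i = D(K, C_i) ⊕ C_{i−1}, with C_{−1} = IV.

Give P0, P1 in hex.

P0 = 0x5, P1 = 0x3

P0: D(K, 0x5) = 0xD; 0xD ⊕ 0x8 = 0x5.
P1: D(K, 0x8) = 0x6; 0x6 ⊕ 0x5 = 0x3.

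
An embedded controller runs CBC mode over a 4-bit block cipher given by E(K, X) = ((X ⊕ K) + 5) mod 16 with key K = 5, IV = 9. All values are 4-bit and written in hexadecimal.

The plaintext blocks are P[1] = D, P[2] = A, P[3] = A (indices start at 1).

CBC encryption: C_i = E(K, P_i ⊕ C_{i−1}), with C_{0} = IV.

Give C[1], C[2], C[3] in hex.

C[1] = 6, C[2] = E, C[3] = 6

C[1]: P[1] ⊕ 9 = 4; E(K, 4) = 6.
C[2]: P[2] ⊕ 6 = C; E(K, C) = E.
C[3]: P[3] ⊕ E = 4; E(K, 4) = 6.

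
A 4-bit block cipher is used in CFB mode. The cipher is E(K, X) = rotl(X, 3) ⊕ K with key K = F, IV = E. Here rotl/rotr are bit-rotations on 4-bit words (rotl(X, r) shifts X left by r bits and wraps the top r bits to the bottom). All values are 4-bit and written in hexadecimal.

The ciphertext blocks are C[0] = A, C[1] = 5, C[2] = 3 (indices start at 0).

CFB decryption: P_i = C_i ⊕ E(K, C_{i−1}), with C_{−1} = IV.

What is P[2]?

P[2] = 6

P[2]: E(K, 5) = 5; 3 ⊕ 5 = 6.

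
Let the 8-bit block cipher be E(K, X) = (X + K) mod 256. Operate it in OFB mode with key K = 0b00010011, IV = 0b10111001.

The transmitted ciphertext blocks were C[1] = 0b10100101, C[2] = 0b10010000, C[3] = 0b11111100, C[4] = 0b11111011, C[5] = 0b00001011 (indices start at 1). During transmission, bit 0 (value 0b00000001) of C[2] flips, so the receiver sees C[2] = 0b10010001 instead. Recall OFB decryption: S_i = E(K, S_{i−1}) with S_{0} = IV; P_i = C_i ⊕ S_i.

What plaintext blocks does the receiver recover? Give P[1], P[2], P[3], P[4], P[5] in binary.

P[1] = 0b01101001, P[2] = 0b01001110, P[3] = 0b00001110, P[4] = 0b11111110, P[5] = 0b00010011

Only C[2] changed, to 0b10010001. In OFB, a change in C_i flips the same bit in P_i only; the keystream is unaffected. Decrypting the received ciphertext:
P[1]: S = E(K, 0b10111001) = 0b11001100; 0b10100101 ⊕ 0b11001100 = 0b01101001.
P[2]: S = E(K, 0b11001100) = 0b11011111; 0b10010001 ⊕ 0b11011111 = 0b01001110.
P[3]: S = E(K, 0b11011111) = 0b11110010; 0b11111100 ⊕ 0b11110010 = 0b00001110.
P[4]: S = E(K, 0b11110010) = 0b00000101; 0b11111011 ⊕ 0b00000101 = 0b11111110.
P[5]: S = E(K, 0b00000101) = 0b00011000; 0b00001011 ⊕ 0b00011000 = 0b00010011.
Blocks that differ from the original plaintext: P[2].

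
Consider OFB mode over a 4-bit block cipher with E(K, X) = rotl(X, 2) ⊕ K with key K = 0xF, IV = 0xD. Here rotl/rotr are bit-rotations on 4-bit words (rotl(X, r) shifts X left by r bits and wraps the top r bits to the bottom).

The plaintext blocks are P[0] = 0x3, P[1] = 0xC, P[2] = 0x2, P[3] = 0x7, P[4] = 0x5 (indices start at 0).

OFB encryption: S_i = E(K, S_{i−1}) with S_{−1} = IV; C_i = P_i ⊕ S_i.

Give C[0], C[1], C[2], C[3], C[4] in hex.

C[0]: S = E(K, 0xD) = 0x8; 0x3 ⊕ 0x8 = 0xB.
C[1]: S = E(K, 0x8) = 0xD; 0xC ⊕ 0xD = 0x1.
C[2]: S = E(K, 0xD) = 0x8; 0x2 ⊕ 0x8 = 0xA.
C[3]: S = E(K, 0x8) = 0xD; 0x7 ⊕ 0xD = 0xA.
C[4]: S = E(K, 0xD) = 0x8; 0x5 ⊕ 0x8 = 0xD.

C[0] = 0xB, C[1] = 0x1, C[2] = 0xA, C[3] = 0xA, C[4] = 0xD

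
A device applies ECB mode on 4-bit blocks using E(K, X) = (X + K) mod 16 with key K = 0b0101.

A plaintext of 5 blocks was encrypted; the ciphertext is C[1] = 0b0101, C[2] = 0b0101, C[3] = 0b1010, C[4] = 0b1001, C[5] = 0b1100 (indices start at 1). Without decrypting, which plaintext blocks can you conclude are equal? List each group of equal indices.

P[1] = P[2]

ECB encrypts each block independently with the same key, so equal ciphertext blocks imply equal plaintext blocks.
C[1] = C[2] = 0b0101, so P[1] = P[2].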